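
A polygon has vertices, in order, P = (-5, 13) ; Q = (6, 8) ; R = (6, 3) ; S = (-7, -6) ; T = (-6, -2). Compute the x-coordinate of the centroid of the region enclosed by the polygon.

Apply the shoelace (surveyor's) formula. First the cross-terms c_i = x_i·y_{i+1} − x_{i+1}·y_i:
  -118, -30, -15, -22, -88  ⇒  2A = -273, A = -136.5.
Then Σ (x_i + x_{i+1})·c_i = 791, so x̄ = 791 / (6·(-136.5)) = -113/117.

-113/117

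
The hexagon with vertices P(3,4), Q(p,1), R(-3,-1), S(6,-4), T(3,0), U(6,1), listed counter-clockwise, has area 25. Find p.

2

Write out the shoelace sum; only the two edges meeting at Q involve p:
2·Area = [(3·1 − p·4) + (p·(-1) − (-3)·1)] + 54
       = -5·p + 60 = 50
⇒ p = 2.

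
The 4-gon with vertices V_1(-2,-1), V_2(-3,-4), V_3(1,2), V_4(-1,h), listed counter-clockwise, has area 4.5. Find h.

The doubled signed area Σ (x_i y_{i+1} − x_{i+1} y_i) is linear in h.
With h=0 it equals 6; the coefficient of h is 3 (from the two edges through V_4).
So 3·h + 6 = 2·4.5 = 9 ⇒ h = 1.

1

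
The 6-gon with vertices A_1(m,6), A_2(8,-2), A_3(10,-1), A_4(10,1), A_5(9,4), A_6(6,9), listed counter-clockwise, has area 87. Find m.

Write out the shoelace sum; only the two edges meeting at A_1 involve m:
2·Area = [(6·6 − m·9) + (m·(-2) − 8·6)] + 120
       = -11·m + 108 = 174
⇒ m = -6.

-6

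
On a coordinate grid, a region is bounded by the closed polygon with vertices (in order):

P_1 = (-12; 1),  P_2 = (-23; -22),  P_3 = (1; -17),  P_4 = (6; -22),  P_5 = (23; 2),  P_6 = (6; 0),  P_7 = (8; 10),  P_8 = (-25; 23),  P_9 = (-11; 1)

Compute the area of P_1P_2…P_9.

Cross-terms: 287, 413, 80, 518, -12, 60, 434, 228, 1  ⇒  Σ = 2009
Area = |Σ|/2 = 1004.5.

1004.5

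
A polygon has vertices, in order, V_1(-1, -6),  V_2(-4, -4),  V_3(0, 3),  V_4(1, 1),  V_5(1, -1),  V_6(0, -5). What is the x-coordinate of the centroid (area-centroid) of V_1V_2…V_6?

Apply the shoelace formula. First the cross-terms c_i = x_i·y_{i+1} − x_{i+1}·y_i:
  -20, -12, -3, -2, -5, -5  ⇒  2A = -47, A = -23.5.
Then Σ (x_i + x_{i+1})·c_i = 141, so x̄ = 141 / (6·(-23.5)) = -1.

-1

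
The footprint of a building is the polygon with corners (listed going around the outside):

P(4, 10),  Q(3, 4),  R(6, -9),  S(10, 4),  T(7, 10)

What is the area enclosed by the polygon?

75.5

Apply the surveyor's formula: 2A = Σ (x_i·y_{i+1} − x_{i+1}·y_i), indices taken mod 5.
Σ = (-14) + (-51) + (114) + (72) + (30) = 151
Area = |Σ|/2 = 75.5.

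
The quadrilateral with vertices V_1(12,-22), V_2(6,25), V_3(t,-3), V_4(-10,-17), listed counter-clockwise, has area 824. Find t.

-20

The doubled signed area Σ (x_i y_{i+1} − x_{i+1} y_i) is linear in t.
With t=0 it equals 808; the coefficient of t is -42 (from the two edges through V_3).
So -42·t + 808 = 2·824 = 1648 ⇒ t = -20.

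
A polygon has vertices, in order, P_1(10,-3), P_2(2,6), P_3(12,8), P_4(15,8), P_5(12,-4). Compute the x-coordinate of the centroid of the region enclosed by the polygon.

Apply the shoelace formula. First the cross-terms c_i = x_i·y_{i+1} − x_{i+1}·y_i:
  66, -56, -24, -156, 4  ⇒  2A = -166, A = -83.
Then Σ (x_i + x_{i+1})·c_i = -4764, so x̄ = -4764 / (6·(-83)) = 794/83.

794/83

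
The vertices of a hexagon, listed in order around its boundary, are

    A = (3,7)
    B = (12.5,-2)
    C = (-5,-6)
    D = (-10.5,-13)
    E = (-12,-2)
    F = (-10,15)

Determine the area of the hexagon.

Apply the surveyor's formula: 2A = Σ (x_i·y_{i+1} − x_{i+1}·y_i), indices taken mod 6.
Σ = (-93.5) + (-85) + (2) + (-135) + (-200) + (-115) = -626.5
Area = |Σ|/2 = 313.25.

313.25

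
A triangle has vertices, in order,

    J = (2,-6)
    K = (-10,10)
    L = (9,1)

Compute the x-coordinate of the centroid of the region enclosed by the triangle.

Apply the shoelace formula. First the cross-terms c_i = x_i·y_{i+1} − x_{i+1}·y_i:
  -40, -100, -56  ⇒  2A = -196, A = -98.
Then Σ (x_i + x_{i+1})·c_i = -196, so x̄ = -196 / (6·(-98)) = 1/3.

1/3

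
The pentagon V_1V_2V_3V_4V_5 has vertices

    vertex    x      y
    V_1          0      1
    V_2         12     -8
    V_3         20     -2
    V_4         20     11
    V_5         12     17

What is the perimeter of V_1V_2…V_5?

68

|V_1V_2| = √((12)² + (-9)²) = √225 = 15
|V_2V_3| = √((8)² + (6)²) = √100 = 10
|V_3V_4| = √((0)² + (13)²) = √169 = 13
|V_4V_5| = √((-8)² + (6)²) = √100 = 10
|V_5V_1| = √((-12)² + (-16)²) = √400 = 20
Perimeter = 15 + 10 + 13 + 10 + 20 = 68.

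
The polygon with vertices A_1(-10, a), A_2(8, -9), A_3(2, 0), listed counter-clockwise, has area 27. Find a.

The doubled signed area Σ (x_i y_{i+1} − x_{i+1} y_i) is linear in a.
With a=0 it equals 108; the coefficient of a is -6 (from the two edges through A_1).
So -6·a + 108 = 2·27 = 54 ⇒ a = 9.

9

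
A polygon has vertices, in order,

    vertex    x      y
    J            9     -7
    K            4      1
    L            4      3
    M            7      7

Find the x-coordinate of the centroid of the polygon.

Apply Gauss's area formula. First the cross-terms c_i = x_i·y_{i+1} − x_{i+1}·y_i:
  37, 8, 7, -112  ⇒  2A = -60, A = -30.
Then Σ (x_i + x_{i+1})·c_i = -1170, so x̄ = -1170 / (6·(-30)) = 6.5.

6.5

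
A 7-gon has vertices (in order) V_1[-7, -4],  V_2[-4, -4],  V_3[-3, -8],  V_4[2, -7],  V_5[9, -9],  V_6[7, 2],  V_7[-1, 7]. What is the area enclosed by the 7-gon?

V_1→V_2: (-7)(-4) − (-4)(-4) = 12
V_2→V_3: (-4)(-8) − (-3)(-4) = 20
V_3→V_4: (-3)(-7) − (2)(-8) = 37
V_4→V_5: (2)(-9) − (9)(-7) = 45
V_5→V_6: (9)(2) − (7)(-9) = 81
V_6→V_7: (7)(7) − (-1)(2) = 51
V_7→V_1: (-1)(-4) − (-7)(7) = 53
Σ = 299
Area = |Σ|/2 = 149.5.

149.5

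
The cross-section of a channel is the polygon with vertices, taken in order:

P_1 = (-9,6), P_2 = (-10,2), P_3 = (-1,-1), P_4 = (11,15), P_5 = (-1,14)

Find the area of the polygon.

169.5

Apply the shoelace formula: 2A = Σ (x_i·y_{i+1} − x_{i+1}·y_i), indices taken mod 5.
Σ = (42) + (12) + (-4) + (169) + (120) = 339
Area = |Σ|/2 = 169.5.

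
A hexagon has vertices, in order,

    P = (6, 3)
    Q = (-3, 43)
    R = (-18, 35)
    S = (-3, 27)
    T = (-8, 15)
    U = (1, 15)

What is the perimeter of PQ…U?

110

|PQ| = √((-9)² + (40)²) = √1681 = 41
|QR| = √((-15)² + (-8)²) = √289 = 17
|RS| = √((15)² + (-8)²) = √289 = 17
|ST| = √((-5)² + (-12)²) = √169 = 13
|TU| = √((9)² + (0)²) = √81 = 9
|UP| = √((5)² + (-12)²) = √169 = 13
Perimeter = 41 + 17 + 17 + 13 + 9 + 13 = 110.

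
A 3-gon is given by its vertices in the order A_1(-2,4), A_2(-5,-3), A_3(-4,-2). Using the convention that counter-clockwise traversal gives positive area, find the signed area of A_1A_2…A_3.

2

A_1→A_2: (-2)(-3) − (-5)(4) = 26
A_2→A_3: (-5)(-2) − (-4)(-3) = -2
A_3→A_1: (-4)(4) − (-2)(-2) = -20
Σ = 4
Signed area = Σ/2 = 2 (positive ⇒ counter-clockwise traversal).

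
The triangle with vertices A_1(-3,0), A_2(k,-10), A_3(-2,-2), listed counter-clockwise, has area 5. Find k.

-3

Write out the shoelace sum; only the two edges meeting at A_2 involve k:
2·Area = [((-3)·(-10) − k·0) + (k·(-2) − (-2)·(-10))] + -6
       = -2·k + 4 = 10
⇒ k = -3.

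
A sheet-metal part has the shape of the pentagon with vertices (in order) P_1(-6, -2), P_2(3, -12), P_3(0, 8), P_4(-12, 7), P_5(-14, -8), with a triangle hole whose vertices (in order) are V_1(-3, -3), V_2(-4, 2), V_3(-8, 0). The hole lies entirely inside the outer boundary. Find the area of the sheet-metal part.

175

Outer boundary:
Apply Gauss's area formula: 2A = Σ (x_i·y_{i+1} − x_{i+1}·y_i), indices taken mod 5.
Cross-terms: 78, 24, 96, 194, -20  ⇒  Σ = 372
Area = |Σ|/2 = 186.
Hole:
Σ = (-18) + (16) + (24) = 22
Area = |Σ|/2 = 11.
Net area = 186 − 11 = 175.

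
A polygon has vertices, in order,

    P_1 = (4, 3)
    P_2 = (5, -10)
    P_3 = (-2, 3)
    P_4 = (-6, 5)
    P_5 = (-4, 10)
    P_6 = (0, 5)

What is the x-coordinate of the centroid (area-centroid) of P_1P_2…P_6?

29/66

Apply Gauss's area formula. First the cross-terms c_i = x_i·y_{i+1} − x_{i+1}·y_i:
  -55, -5, 8, -40, -20, -20  ⇒  2A = -132, A = -66.
Then Σ (x_i + x_{i+1})·c_i = -174, so x̄ = -174 / (6·(-66)) = 29/66.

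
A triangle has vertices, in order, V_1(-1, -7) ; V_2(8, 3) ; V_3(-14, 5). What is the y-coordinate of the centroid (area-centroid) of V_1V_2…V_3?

1/3

Apply Gauss's area formula. First the cross-terms c_i = x_i·y_{i+1} − x_{i+1}·y_i:
  53, 82, 103  ⇒  2A = 238, A = 119.
Then Σ (y_i + y_{i+1})·c_i = 238, so ȳ = 238 / (6·119) = 1/3.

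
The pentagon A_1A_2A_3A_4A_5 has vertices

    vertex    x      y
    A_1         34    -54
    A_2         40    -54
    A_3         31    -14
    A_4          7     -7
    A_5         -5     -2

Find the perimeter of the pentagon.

150

|A_1A_2| = √((6)² + (0)²) = √36 = 6
|A_2A_3| = √((-9)² + (40)²) = √1681 = 41
|A_3A_4| = √((-24)² + (7)²) = √625 = 25
|A_4A_5| = √((-12)² + (5)²) = √169 = 13
|A_5A_1| = √((39)² + (-52)²) = √4225 = 65
Perimeter = 6 + 41 + 25 + 13 + 65 = 150.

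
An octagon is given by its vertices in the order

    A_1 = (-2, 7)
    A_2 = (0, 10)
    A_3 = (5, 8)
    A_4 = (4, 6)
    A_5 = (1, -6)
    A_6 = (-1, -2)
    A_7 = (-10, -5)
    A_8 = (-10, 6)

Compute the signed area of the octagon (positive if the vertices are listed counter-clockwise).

-146.5

Apply the shoelace formula: 2A = Σ (x_i·y_{i+1} − x_{i+1}·y_i), indices taken mod 8.
Cross-terms: -20, -50, -2, -30, -8, -15, -110, -58  ⇒  Σ = -293
Signed area = Σ/2 = -146.5 (negative ⇒ clockwise traversal).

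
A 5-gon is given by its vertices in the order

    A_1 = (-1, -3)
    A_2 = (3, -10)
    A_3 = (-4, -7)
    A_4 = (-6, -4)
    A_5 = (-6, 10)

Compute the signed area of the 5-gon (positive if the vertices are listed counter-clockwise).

Apply the shoelace (surveyor's) formula: 2A = Σ (x_i·y_{i+1} − x_{i+1}·y_i), indices taken mod 5.
Cross-terms: 19, -61, -26, -84, 28  ⇒  Σ = -124
Signed area = Σ/2 = -62 (negative ⇒ clockwise traversal).

-62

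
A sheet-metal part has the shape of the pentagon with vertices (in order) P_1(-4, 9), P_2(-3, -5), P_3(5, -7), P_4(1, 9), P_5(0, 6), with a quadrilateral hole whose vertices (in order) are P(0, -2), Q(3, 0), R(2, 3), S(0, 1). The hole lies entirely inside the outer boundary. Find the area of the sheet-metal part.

79

Outer boundary:
P_1→P_2: (-4)(-5) − (-3)(9) = 47
P_2→P_3: (-3)(-7) − (5)(-5) = 46
P_3→P_4: (5)(9) − (1)(-7) = 52
P_4→P_5: (1)(6) − (0)(9) = 6
P_5→P_1: (0)(9) − (-4)(6) = 24
Σ = 175
Area = |Σ|/2 = 87.5.
Hole:
Apply the surveyor's formula: 2A = Σ (x_i·y_{i+1} − x_{i+1}·y_i), indices taken mod 4.
Cross-terms: 6, 9, 2, 0  ⇒  Σ = 17
Area = |Σ|/2 = 8.5.
Net area = 87.5 − 8.5 = 79.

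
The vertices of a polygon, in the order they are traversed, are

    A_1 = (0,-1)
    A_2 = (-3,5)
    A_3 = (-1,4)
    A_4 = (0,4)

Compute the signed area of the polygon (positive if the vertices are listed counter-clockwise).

Apply the shoelace (surveyor's) formula: 2A = Σ (x_i·y_{i+1} − x_{i+1}·y_i), indices taken mod 4.
A_1→A_2: (0)(5) − (-3)(-1) = -3
A_2→A_3: (-3)(4) − (-1)(5) = -7
A_3→A_4: (-1)(4) − (0)(4) = -4
A_4→A_1: (0)(-1) − (0)(4) = 0
Σ = -14
Signed area = Σ/2 = -7 (negative ⇒ clockwise traversal).

-7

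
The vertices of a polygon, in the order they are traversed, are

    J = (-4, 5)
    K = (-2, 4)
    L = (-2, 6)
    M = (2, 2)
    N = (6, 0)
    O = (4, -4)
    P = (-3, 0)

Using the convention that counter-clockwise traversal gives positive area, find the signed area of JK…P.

Apply the shoelace formula: 2A = Σ (x_i·y_{i+1} − x_{i+1}·y_i), indices taken mod 7.
Cross-terms: -6, -4, -16, -12, -24, -12, -15  ⇒  Σ = -89
Signed area = Σ/2 = -44.5 (negative ⇒ clockwise traversal).

-44.5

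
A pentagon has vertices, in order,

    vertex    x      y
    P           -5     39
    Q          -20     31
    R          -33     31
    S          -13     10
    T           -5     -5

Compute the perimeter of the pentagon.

120

|PQ| = √((-15)² + (-8)²) = √289 = 17
|QR| = √((-13)² + (0)²) = √169 = 13
|RS| = √((20)² + (-21)²) = √841 = 29
|ST| = √((8)² + (-15)²) = √289 = 17
|TP| = √((0)² + (44)²) = √1936 = 44
Perimeter = 17 + 13 + 29 + 17 + 44 = 120.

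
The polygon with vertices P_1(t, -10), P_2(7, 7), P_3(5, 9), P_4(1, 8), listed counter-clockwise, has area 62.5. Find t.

-6

Write out the shoelace sum; only the two edges meeting at P_1 involve t:
2·Area = [(1·(-10) − t·8) + (t·7 − 7·(-10))] + 59
       = -1·t + 119 = 125
⇒ t = -6.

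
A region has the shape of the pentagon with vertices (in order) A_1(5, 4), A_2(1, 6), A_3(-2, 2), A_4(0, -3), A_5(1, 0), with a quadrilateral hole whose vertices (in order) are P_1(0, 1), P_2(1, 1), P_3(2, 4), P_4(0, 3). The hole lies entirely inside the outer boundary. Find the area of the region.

23

Outer boundary:
Cross-terms: 26, 14, 6, 3, 4  ⇒  Σ = 53
Area = |Σ|/2 = 26.5.
Hole:
Apply the shoelace formula: 2A = Σ (x_i·y_{i+1} − x_{i+1}·y_i), indices taken mod 4.
Cross-terms: -1, 2, 6, 0  ⇒  Σ = 7
Area = |Σ|/2 = 3.5.
Net area = 26.5 − 3.5 = 23.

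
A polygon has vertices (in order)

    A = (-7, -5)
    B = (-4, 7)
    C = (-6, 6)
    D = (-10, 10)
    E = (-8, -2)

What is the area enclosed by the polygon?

37.5

Apply Gauss's area formula: 2A = Σ (x_i·y_{i+1} − x_{i+1}·y_i), indices taken mod 5.
A→B: (-7)(7) − (-4)(-5) = -69
B→C: (-4)(6) − (-6)(7) = 18
C→D: (-6)(10) − (-10)(6) = 0
D→E: (-10)(-2) − (-8)(10) = 100
E→A: (-8)(-5) − (-7)(-2) = 26
Σ = 75
Area = |Σ|/2 = 37.5.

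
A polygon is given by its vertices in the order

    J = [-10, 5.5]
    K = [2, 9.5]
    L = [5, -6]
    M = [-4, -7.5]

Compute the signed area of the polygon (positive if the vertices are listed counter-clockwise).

-162

Apply the shoelace (surveyor's) formula: 2A = Σ (x_i·y_{i+1} − x_{i+1}·y_i), indices taken mod 4.
Cross-terms: -106, -59.5, -61.5, -97  ⇒  Σ = -324
Signed area = Σ/2 = -162 (negative ⇒ clockwise traversal).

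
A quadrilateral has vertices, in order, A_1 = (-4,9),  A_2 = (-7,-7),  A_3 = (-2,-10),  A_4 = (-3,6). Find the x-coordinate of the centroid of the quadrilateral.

Apply Gauss's area formula. First the cross-terms c_i = x_i·y_{i+1} − x_{i+1}·y_i:
  91, 56, -42, -3  ⇒  2A = 102, A = 51.
Then Σ (x_i + x_{i+1})·c_i = -1274, so x̄ = -1274 / (6·51) = -637/153.

-637/153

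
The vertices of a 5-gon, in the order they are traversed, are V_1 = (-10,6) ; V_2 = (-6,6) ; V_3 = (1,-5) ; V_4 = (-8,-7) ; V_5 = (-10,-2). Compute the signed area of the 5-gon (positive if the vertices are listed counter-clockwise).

Σ = (-24) + (24) + (-47) + (-54) + (-80) = -181
Signed area = Σ/2 = -90.5 (negative ⇒ clockwise traversal).

-90.5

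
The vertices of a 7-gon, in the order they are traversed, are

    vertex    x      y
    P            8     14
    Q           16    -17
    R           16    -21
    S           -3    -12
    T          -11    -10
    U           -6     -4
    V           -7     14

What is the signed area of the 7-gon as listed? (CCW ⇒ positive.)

-559.5

Apply the shoelace (surveyor's) formula: 2A = Σ (x_i·y_{i+1} − x_{i+1}·y_i), indices taken mod 7.
P→Q: (8)(-17) − (16)(14) = -360
Q→R: (16)(-21) − (16)(-17) = -64
R→S: (16)(-12) − (-3)(-21) = -255
S→T: (-3)(-10) − (-11)(-12) = -102
T→U: (-11)(-4) − (-6)(-10) = -16
U→V: (-6)(14) − (-7)(-4) = -112
V→P: (-7)(14) − (8)(14) = -210
Σ = -1119
Signed area = Σ/2 = -559.5 (negative ⇒ clockwise traversal).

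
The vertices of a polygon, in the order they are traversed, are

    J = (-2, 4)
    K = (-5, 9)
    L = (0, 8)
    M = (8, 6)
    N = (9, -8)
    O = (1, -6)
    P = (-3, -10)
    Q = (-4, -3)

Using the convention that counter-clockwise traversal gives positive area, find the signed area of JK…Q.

Apply the surveyor's formula: 2A = Σ (x_i·y_{i+1} − x_{i+1}·y_i), indices taken mod 8.
J→K: (-2)(9) − (-5)(4) = 2
K→L: (-5)(8) − (0)(9) = -40
L→M: (0)(6) − (8)(8) = -64
M→N: (8)(-8) − (9)(6) = -118
N→O: (9)(-6) − (1)(-8) = -46
O→P: (1)(-10) − (-3)(-6) = -28
P→Q: (-3)(-3) − (-4)(-10) = -31
Q→J: (-4)(4) − (-2)(-3) = -22
Σ = -347
Signed area = Σ/2 = -173.5 (negative ⇒ clockwise traversal).

-173.5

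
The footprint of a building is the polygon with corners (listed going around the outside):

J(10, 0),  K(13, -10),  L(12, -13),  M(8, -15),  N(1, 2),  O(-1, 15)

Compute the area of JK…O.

163.5

Σ = (-100) + (-49) + (-76) + (31) + (17) + (-150) = -327
Area = |Σ|/2 = 163.5.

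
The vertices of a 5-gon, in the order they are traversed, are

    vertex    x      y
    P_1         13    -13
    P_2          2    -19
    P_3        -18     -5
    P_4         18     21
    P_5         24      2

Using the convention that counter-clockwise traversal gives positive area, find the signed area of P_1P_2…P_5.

Apply the shoelace (surveyor's) formula: 2A = Σ (x_i·y_{i+1} − x_{i+1}·y_i), indices taken mod 5.
Σ = (-221) + (-352) + (-288) + (-468) + (-338) = -1667
Signed area = Σ/2 = -833.5 (negative ⇒ clockwise traversal).

-833.5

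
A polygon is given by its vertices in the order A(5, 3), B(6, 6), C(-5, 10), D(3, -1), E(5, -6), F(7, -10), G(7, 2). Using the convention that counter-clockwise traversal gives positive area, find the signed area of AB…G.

75.5

Apply the surveyor's formula: 2A = Σ (x_i·y_{i+1} − x_{i+1}·y_i), indices taken mod 7.
A→B: (5)(6) − (6)(3) = 12
B→C: (6)(10) − (-5)(6) = 90
C→D: (-5)(-1) − (3)(10) = -25
D→E: (3)(-6) − (5)(-1) = -13
E→F: (5)(-10) − (7)(-6) = -8
F→G: (7)(2) − (7)(-10) = 84
G→A: (7)(3) − (5)(2) = 11
Σ = 151
Signed area = Σ/2 = 75.5 (positive ⇒ counter-clockwise traversal).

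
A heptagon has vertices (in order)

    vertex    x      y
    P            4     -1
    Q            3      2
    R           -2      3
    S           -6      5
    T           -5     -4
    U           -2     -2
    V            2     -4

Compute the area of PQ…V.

54.5

Apply the shoelace (surveyor's) formula: 2A = Σ (x_i·y_{i+1} − x_{i+1}·y_i), indices taken mod 7.
Σ = (11) + (13) + (8) + (49) + (2) + (12) + (14) = 109
Area = |Σ|/2 = 54.5.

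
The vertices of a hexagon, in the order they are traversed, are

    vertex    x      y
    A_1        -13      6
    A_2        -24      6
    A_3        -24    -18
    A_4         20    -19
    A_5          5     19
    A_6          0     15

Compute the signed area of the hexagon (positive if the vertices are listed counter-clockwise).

1101.5

Σ = (66) + (576) + (816) + (475) + (75) + (195) = 2203
Signed area = Σ/2 = 1101.5 (positive ⇒ counter-clockwise traversal).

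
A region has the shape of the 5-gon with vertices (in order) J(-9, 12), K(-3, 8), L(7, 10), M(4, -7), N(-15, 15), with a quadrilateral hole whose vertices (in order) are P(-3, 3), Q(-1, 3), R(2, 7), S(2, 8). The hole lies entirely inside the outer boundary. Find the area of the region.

Outer boundary:
Apply the shoelace (surveyor's) formula: 2A = Σ (x_i·y_{i+1} − x_{i+1}·y_i), indices taken mod 5.
Σ = (-36) + (-86) + (-89) + (-45) + (-45) = -301
Area = |Σ|/2 = 150.5.
Hole:
Apply the shoelace (surveyor's) formula: 2A = Σ (x_i·y_{i+1} − x_{i+1}·y_i), indices taken mod 4.
P→Q: (-3)(3) − (-1)(3) = -6
Q→R: (-1)(7) − (2)(3) = -13
R→S: (2)(8) − (2)(7) = 2
S→P: (2)(3) − (-3)(8) = 30
Σ = 13
Area = |Σ|/2 = 6.5.
Net area = 150.5 − 6.5 = 144.

144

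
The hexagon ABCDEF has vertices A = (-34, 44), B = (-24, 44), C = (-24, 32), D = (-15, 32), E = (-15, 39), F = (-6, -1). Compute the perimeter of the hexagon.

|AB| = √((10)² + (0)²) = √100 = 10
|BC| = √((0)² + (-12)²) = √144 = 12
|CD| = √((9)² + (0)²) = √81 = 9
|DE| = √((0)² + (7)²) = √49 = 7
|EF| = √((9)² + (-40)²) = √1681 = 41
|FA| = √((-28)² + (45)²) = √2809 = 53
Perimeter = 10 + 12 + 9 + 7 + 41 + 53 = 132.

132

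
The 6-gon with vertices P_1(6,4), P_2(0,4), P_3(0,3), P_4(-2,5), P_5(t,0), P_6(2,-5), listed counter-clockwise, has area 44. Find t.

-2

Write out the shoelace sum; only the two edges meeting at P_5 involve t:
2·Area = [((-2)·0 − t·5) + (t·(-5) − 2·0)] + 68
       = -10·t + 68 = 88
⇒ t = -2.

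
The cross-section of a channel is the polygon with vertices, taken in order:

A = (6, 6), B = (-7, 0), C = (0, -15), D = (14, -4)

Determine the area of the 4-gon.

Apply the shoelace formula: 2A = Σ (x_i·y_{i+1} − x_{i+1}·y_i), indices taken mod 4.
Σ = (42) + (105) + (210) + (108) = 465
Area = |Σ|/2 = 232.5.

232.5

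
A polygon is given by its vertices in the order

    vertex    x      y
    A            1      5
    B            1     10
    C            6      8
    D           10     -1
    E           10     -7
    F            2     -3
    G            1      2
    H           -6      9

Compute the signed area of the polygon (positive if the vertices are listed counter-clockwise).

-110

Apply Gauss's area formula: 2A = Σ (x_i·y_{i+1} − x_{i+1}·y_i), indices taken mod 8.
Cross-terms: 5, -52, -86, -60, -16, 7, 21, -39  ⇒  Σ = -220
Signed area = Σ/2 = -110 (negative ⇒ clockwise traversal).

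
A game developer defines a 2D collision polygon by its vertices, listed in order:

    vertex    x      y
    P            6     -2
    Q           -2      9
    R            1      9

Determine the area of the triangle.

16.5

Σ = (50) + (-27) + (-56) = -33
Area = |Σ|/2 = 16.5.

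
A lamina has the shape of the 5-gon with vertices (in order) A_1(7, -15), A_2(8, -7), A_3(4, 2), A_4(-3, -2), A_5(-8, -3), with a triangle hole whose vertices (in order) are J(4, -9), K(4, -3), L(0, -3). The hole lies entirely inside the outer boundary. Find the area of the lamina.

111.5

Outer boundary:
Apply the shoelace (surveyor's) formula: 2A = Σ (x_i·y_{i+1} − x_{i+1}·y_i), indices taken mod 5.
A_1→A_2: (7)(-7) − (8)(-15) = 71
A_2→A_3: (8)(2) − (4)(-7) = 44
A_3→A_4: (4)(-2) − (-3)(2) = -2
A_4→A_5: (-3)(-3) − (-8)(-2) = -7
A_5→A_1: (-8)(-15) − (7)(-3) = 141
Σ = 247
Area = |Σ|/2 = 123.5.
Hole:
Apply the shoelace formula: 2A = Σ (x_i·y_{i+1} − x_{i+1}·y_i), indices taken mod 3.
Cross-terms: 24, -12, 12  ⇒  Σ = 24
Area = |Σ|/2 = 12.
Net area = 123.5 − 12 = 111.5.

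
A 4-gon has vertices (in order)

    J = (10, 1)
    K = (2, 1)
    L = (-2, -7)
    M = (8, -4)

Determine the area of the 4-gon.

Σ = (8) + (-12) + (64) + (48) = 108
Area = |Σ|/2 = 54.

54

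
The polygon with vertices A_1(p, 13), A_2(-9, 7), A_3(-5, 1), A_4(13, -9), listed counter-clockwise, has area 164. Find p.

-1

Write out the shoelace sum; only the two edges meeting at A_1 involve p:
2·Area = [(13·13 − p·(-9)) + (p·7 − (-9)·13)] + 58
       = 16·p + 344 = 328
⇒ p = -1.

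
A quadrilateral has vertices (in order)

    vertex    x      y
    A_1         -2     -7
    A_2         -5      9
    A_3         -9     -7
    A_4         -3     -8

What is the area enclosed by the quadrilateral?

Σ = (-53) + (116) + (51) + (5) = 119
Area = |Σ|/2 = 59.5.

59.5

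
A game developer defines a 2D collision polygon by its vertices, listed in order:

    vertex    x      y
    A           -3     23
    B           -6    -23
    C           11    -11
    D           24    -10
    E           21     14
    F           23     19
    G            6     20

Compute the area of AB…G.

Apply the shoelace formula: 2A = Σ (x_i·y_{i+1} − x_{i+1}·y_i), indices taken mod 7.
Cross-terms: 207, 319, 154, 546, 77, 346, 198  ⇒  Σ = 1847
Area = |Σ|/2 = 923.5.

923.5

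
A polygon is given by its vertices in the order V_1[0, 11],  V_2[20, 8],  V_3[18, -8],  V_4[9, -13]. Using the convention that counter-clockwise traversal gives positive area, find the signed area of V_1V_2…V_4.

Cross-terms: -220, -304, -162, 99  ⇒  Σ = -587
Signed area = Σ/2 = -293.5 (negative ⇒ clockwise traversal).

-293.5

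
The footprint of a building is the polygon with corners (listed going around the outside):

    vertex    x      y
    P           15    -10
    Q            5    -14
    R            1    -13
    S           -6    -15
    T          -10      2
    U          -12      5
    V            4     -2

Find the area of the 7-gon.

Apply the shoelace (surveyor's) formula: 2A = Σ (x_i·y_{i+1} − x_{i+1}·y_i), indices taken mod 7.
Cross-terms: -160, -51, -93, -162, -26, 4, -10  ⇒  Σ = -498
Area = |Σ|/2 = 249.

249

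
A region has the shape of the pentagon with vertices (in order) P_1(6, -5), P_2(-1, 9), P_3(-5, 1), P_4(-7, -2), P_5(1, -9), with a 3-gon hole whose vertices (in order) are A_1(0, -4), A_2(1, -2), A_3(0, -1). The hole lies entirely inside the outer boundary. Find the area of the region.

110.5

Outer boundary:
Apply Gauss's area formula: 2A = Σ (x_i·y_{i+1} − x_{i+1}·y_i), indices taken mod 5.
Cross-terms: 49, 44, 17, 65, 49  ⇒  Σ = 224
Area = |Σ|/2 = 112.
Hole:
A_1→A_2: (0)(-2) − (1)(-4) = 4
A_2→A_3: (1)(-1) − (0)(-2) = -1
A_3→A_1: (0)(-4) − (0)(-1) = 0
Σ = 3
Area = |Σ|/2 = 1.5.
Net area = 112 − 1.5 = 110.5.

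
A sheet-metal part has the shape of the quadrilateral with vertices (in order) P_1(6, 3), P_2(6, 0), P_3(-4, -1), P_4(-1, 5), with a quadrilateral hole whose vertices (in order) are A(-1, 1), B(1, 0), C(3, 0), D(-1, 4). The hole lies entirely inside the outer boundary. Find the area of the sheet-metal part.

32

Outer boundary:
Σ = (-18) + (-6) + (-21) + (-33) = -78
Area = |Σ|/2 = 39.
Hole:
A→B: (-1)(0) − (1)(1) = -1
B→C: (1)(0) − (3)(0) = 0
C→D: (3)(4) − (-1)(0) = 12
D→A: (-1)(1) − (-1)(4) = 3
Σ = 14
Area = |Σ|/2 = 7.
Net area = 39 − 7 = 32.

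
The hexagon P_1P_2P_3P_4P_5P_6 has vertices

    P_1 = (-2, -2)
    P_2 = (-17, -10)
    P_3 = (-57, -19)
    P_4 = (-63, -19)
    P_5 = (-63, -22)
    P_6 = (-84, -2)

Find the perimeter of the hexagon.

178

|P_1P_2| = √((-15)² + (-8)²) = √289 = 17
|P_2P_3| = √((-40)² + (-9)²) = √1681 = 41
|P_3P_4| = √((-6)² + (0)²) = √36 = 6
|P_4P_5| = √((0)² + (-3)²) = √9 = 3
|P_5P_6| = √((-21)² + (20)²) = √841 = 29
|P_6P_1| = √((82)² + (0)²) = √6724 = 82
Perimeter = 17 + 41 + 6 + 3 + 29 + 82 = 178.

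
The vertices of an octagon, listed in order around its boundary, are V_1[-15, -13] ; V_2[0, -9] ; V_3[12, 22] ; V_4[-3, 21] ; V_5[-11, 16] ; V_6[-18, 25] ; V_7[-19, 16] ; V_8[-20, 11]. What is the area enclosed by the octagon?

740

Apply the shoelace (surveyor's) formula: 2A = Σ (x_i·y_{i+1} − x_{i+1}·y_i), indices taken mod 8.
Cross-terms: 135, 108, 318, 183, 13, 187, 111, 425  ⇒  Σ = 1480
Area = |Σ|/2 = 740.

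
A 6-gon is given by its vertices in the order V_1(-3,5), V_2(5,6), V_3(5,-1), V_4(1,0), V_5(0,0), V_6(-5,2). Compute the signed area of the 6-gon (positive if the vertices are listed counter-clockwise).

Apply the surveyor's formula: 2A = Σ (x_i·y_{i+1} − x_{i+1}·y_i), indices taken mod 6.
Cross-terms: -43, -35, 1, 0, 0, -19  ⇒  Σ = -96
Signed area = Σ/2 = -48 (negative ⇒ clockwise traversal).

-48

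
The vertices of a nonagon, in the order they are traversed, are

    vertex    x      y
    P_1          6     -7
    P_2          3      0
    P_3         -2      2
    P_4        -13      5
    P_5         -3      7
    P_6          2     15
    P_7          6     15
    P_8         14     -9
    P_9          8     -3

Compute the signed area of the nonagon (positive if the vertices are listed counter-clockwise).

Apply Gauss's area formula: 2A = Σ (x_i·y_{i+1} − x_{i+1}·y_i), indices taken mod 9.
Σ = (21) + (6) + (16) + (-76) + (-59) + (-60) + (-264) + (30) + (-38) = -424
Signed area = Σ/2 = -212 (negative ⇒ clockwise traversal).

-212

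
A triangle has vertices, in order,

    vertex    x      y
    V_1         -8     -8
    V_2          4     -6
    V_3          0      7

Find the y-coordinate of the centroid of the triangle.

-7/3

Apply the shoelace (surveyor's) formula. First the cross-terms c_i = x_i·y_{i+1} − x_{i+1}·y_i:
  80, 28, 56  ⇒  2A = 164, A = 82.
Then Σ (y_i + y_{i+1})·c_i = -1148, so ȳ = -1148 / (6·82) = -7/3.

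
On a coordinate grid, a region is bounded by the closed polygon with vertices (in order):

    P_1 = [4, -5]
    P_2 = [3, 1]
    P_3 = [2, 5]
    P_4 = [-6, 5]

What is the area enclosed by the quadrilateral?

Apply Gauss's area formula: 2A = Σ (x_i·y_{i+1} − x_{i+1}·y_i), indices taken mod 4.
Cross-terms: 19, 13, 40, 10  ⇒  Σ = 82
Area = |Σ|/2 = 41.

41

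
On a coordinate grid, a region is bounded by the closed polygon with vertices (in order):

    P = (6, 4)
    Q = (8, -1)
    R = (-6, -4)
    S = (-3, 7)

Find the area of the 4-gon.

Apply Gauss's area formula: 2A = Σ (x_i·y_{i+1} − x_{i+1}·y_i), indices taken mod 4.
Σ = (-38) + (-38) + (-54) + (-54) = -184
Area = |Σ|/2 = 92.

92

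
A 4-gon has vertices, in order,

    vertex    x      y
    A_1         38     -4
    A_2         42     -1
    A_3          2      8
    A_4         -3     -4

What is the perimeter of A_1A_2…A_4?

100

|A_1A_2| = √((4)² + (3)²) = √25 = 5
|A_2A_3| = √((-40)² + (9)²) = √1681 = 41
|A_3A_4| = √((-5)² + (-12)²) = √169 = 13
|A_4A_1| = √((41)² + (0)²) = √1681 = 41
Perimeter = 5 + 41 + 13 + 41 = 100.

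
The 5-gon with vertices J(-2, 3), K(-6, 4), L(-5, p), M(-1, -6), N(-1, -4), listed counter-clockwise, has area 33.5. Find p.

-4

Write out the shoelace sum; only the two edges meeting at L involve p:
2·Area = [((-6)·p − (-5)·4) + ((-5)·(-6) − (-1)·p)] + -3
       = -5·p + 47 = 67
⇒ p = -4.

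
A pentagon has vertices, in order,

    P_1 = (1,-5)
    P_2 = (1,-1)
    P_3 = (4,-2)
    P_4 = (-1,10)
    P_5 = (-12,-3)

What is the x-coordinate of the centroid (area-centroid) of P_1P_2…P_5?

-72/23

Apply the shoelace (surveyor's) formula. First the cross-terms c_i = x_i·y_{i+1} − x_{i+1}·y_i:
  4, 2, 38, 123, 63  ⇒  2A = 230, A = 115.
Then Σ (x_i + x_{i+1})·c_i = -2160, so x̄ = -2160 / (6·115) = -72/23.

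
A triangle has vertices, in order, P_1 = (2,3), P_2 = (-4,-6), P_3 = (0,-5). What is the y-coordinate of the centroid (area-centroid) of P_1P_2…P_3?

-8/3

Apply the surveyor's formula. First the cross-terms c_i = x_i·y_{i+1} − x_{i+1}·y_i:
  0, 20, 10  ⇒  2A = 30, A = 15.
Then Σ (y_i + y_{i+1})·c_i = -240, so ȳ = -240 / (6·15) = -8/3.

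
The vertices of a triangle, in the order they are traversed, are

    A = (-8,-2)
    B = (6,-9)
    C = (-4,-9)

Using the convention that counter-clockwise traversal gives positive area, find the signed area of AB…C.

-35

Apply the shoelace (surveyor's) formula: 2A = Σ (x_i·y_{i+1} − x_{i+1}·y_i), indices taken mod 3.
Cross-terms: 84, -90, -64  ⇒  Σ = -70
Signed area = Σ/2 = -35 (negative ⇒ clockwise traversal).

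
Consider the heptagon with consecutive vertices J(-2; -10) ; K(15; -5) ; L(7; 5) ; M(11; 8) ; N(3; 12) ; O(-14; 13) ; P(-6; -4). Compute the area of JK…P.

386

Apply the shoelace (surveyor's) formula: 2A = Σ (x_i·y_{i+1} − x_{i+1}·y_i), indices taken mod 7.
Σ = (160) + (110) + (1) + (108) + (207) + (134) + (52) = 772
Area = |Σ|/2 = 386.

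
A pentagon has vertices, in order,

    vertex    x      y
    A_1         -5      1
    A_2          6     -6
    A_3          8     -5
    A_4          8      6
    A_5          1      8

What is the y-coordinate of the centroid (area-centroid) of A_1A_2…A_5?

317/229

Apply the shoelace (surveyor's) formula. First the cross-terms c_i = x_i·y_{i+1} − x_{i+1}·y_i:
  24, 18, 88, 58, 41  ⇒  2A = 229, A = 114.5.
Then Σ (y_i + y_{i+1})·c_i = 951, so ȳ = 951 / (6·114.5) = 317/229.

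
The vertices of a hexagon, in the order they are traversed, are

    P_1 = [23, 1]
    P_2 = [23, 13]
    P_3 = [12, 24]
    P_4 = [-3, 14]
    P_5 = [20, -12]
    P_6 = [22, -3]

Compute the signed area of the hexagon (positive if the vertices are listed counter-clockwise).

Apply Gauss's area formula: 2A = Σ (x_i·y_{i+1} − x_{i+1}·y_i), indices taken mod 6.
Σ = (276) + (396) + (240) + (-244) + (204) + (91) = 963
Signed area = Σ/2 = 481.5 (positive ⇒ counter-clockwise traversal).

481.5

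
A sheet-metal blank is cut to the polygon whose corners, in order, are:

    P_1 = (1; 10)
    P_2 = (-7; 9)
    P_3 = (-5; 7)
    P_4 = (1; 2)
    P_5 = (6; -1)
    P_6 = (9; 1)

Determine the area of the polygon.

74.5

P_1→P_2: (1)(9) − (-7)(10) = 79
P_2→P_3: (-7)(7) − (-5)(9) = -4
P_3→P_4: (-5)(2) − (1)(7) = -17
P_4→P_5: (1)(-1) − (6)(2) = -13
P_5→P_6: (6)(1) − (9)(-1) = 15
P_6→P_1: (9)(10) − (1)(1) = 89
Σ = 149
Area = |Σ|/2 = 74.5.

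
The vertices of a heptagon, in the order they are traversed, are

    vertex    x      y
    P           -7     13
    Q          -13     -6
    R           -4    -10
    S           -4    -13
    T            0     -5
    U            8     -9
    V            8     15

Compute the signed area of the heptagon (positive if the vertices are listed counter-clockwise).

395

Σ = (211) + (106) + (12) + (20) + (40) + (192) + (209) = 790
Signed area = Σ/2 = 395 (positive ⇒ counter-clockwise traversal).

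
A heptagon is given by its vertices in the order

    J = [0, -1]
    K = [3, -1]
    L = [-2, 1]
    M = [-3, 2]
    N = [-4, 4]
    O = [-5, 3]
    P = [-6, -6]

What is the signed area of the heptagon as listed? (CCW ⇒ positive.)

Apply the surveyor's formula: 2A = Σ (x_i·y_{i+1} − x_{i+1}·y_i), indices taken mod 7.
J→K: (0)(-1) − (3)(-1) = 3
K→L: (3)(1) − (-2)(-1) = 1
L→M: (-2)(2) − (-3)(1) = -1
M→N: (-3)(4) − (-4)(2) = -4
N→O: (-4)(3) − (-5)(4) = 8
O→P: (-5)(-6) − (-6)(3) = 48
P→J: (-6)(-1) − (0)(-6) = 6
Σ = 61
Signed area = Σ/2 = 30.5 (positive ⇒ counter-clockwise traversal).

30.5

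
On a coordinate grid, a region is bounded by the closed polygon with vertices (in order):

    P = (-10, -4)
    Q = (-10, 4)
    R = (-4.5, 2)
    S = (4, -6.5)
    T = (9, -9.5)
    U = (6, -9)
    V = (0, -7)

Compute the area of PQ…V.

Apply the shoelace formula: 2A = Σ (x_i·y_{i+1} − x_{i+1}·y_i), indices taken mod 7.
P→Q: (-10)(4) − (-10)(-4) = -80
Q→R: (-10)(2) − (-4.5)(4) = -2
R→S: (-4.5)(-6.5) − (4)(2) = 21.25
S→T: (4)(-9.5) − (9)(-6.5) = 20.5
T→U: (9)(-9) − (6)(-9.5) = -24
U→V: (6)(-7) − (0)(-9) = -42
V→P: (0)(-4) − (-10)(-7) = -70
Σ = -176.25
Area = |Σ|/2 = 88.125.

88.125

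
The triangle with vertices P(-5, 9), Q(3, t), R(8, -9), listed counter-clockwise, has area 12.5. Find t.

-4

The doubled signed area Σ (x_i y_{i+1} − x_{i+1} y_i) is linear in t.
With t=0 it equals -27; the coefficient of t is -13 (from the two edges through Q).
So -13·t + -27 = 2·12.5 = 25 ⇒ t = -4.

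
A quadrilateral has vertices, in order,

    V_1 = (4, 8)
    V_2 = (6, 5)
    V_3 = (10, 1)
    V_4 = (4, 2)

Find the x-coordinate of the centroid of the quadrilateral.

71/12

Apply Gauss's area formula. First the cross-terms c_i = x_i·y_{i+1} − x_{i+1}·y_i:
  -28, -44, 16, 24  ⇒  2A = -32, A = -16.
Then Σ (x_i + x_{i+1})·c_i = -568, so x̄ = -568 / (6·(-16)) = 71/12.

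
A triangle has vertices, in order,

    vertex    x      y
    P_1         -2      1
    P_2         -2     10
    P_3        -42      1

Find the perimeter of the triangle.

90

|P_1P_2| = √((0)² + (9)²) = √81 = 9
|P_2P_3| = √((-40)² + (-9)²) = √1681 = 41
|P_3P_1| = √((40)² + (0)²) = √1600 = 40
Perimeter = 9 + 41 + 40 = 90.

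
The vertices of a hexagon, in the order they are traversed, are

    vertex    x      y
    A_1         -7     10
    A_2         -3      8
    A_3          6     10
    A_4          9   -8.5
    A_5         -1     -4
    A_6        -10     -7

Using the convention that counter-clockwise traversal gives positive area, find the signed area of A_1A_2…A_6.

Σ = (-26) + (-78) + (-141) + (-44.5) + (-33) + (-149) = -471.5
Signed area = Σ/2 = -235.75 (negative ⇒ clockwise traversal).

-235.75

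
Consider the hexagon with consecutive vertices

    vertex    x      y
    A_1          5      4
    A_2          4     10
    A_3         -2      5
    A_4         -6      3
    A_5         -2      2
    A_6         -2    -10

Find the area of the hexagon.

79

Σ = (34) + (40) + (24) + (-6) + (24) + (42) = 158
Area = |Σ|/2 = 79.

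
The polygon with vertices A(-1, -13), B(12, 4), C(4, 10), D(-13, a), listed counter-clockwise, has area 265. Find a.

The doubled signed area Σ (x_i y_{i+1} − x_{i+1} y_i) is linear in a.
With a=0 it equals 555; the coefficient of a is 5 (from the two edges through D).
So 5·a + 555 = 2·265 = 530 ⇒ a = -5.

-5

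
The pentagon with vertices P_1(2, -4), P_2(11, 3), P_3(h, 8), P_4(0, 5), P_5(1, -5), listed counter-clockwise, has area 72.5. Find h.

3

Write out the shoelace sum; only the two edges meeting at P_3 involve h:
2·Area = [(11·8 − h·3) + (h·5 − 0·8)] + 51
       = 2·h + 139 = 145
⇒ h = 3.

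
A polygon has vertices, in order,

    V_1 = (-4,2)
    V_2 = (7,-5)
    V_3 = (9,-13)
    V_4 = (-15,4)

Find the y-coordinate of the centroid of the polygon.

Apply the shoelace (surveyor's) formula. First the cross-terms c_i = x_i·y_{i+1} − x_{i+1}·y_i:
  6, -46, -159, -14  ⇒  2A = -213, A = -106.5.
Then Σ (y_i + y_{i+1})·c_i = 2157, so ȳ = 2157 / (6·(-106.5)) = -719/213.

-719/213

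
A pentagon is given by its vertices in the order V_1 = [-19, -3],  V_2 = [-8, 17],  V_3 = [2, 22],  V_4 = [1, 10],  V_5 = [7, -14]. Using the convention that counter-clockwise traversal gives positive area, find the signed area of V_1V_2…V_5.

Σ = (-347) + (-210) + (-2) + (-84) + (-287) = -930
Signed area = Σ/2 = -465 (negative ⇒ clockwise traversal).

-465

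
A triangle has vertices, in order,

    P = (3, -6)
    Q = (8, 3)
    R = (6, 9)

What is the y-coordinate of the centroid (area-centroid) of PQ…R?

2

Apply Gauss's area formula. First the cross-terms c_i = x_i·y_{i+1} − x_{i+1}·y_i:
  57, 54, -63  ⇒  2A = 48, A = 24.
Then Σ (y_i + y_{i+1})·c_i = 288, so ȳ = 288 / (6·24) = 2.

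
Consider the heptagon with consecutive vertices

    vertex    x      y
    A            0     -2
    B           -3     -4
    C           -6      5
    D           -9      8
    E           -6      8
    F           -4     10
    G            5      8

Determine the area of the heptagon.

Apply the shoelace (surveyor's) formula: 2A = Σ (x_i·y_{i+1} − x_{i+1}·y_i), indices taken mod 7.
Σ = (-6) + (-39) + (-3) + (-24) + (-28) + (-82) + (-10) = -192
Area = |Σ|/2 = 96.

96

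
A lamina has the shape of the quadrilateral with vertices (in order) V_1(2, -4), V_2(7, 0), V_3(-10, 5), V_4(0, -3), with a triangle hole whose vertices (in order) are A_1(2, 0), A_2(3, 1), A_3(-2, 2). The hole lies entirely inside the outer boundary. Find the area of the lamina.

Outer boundary:
Apply Gauss's area formula: 2A = Σ (x_i·y_{i+1} − x_{i+1}·y_i), indices taken mod 4.
Σ = (28) + (35) + (30) + (6) = 99
Area = |Σ|/2 = 49.5.
Hole:
Apply the shoelace (surveyor's) formula: 2A = Σ (x_i·y_{i+1} − x_{i+1}·y_i), indices taken mod 3.
Σ = (2) + (8) + (-4) = 6
Area = |Σ|/2 = 3.
Net area = 49.5 − 3 = 46.5.

46.5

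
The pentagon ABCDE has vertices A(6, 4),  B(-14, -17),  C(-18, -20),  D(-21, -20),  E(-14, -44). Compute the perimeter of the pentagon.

|AB| = √((-20)² + (-21)²) = √841 = 29
|BC| = √((-4)² + (-3)²) = √25 = 5
|CD| = √((-3)² + (0)²) = √9 = 3
|DE| = √((7)² + (-24)²) = √625 = 25
|EA| = √((20)² + (48)²) = √2704 = 52
Perimeter = 29 + 5 + 3 + 25 + 52 = 114.

114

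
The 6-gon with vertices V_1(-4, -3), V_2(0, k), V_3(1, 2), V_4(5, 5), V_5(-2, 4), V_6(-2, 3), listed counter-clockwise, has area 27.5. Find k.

-2

The doubled signed area Σ (x_i y_{i+1} − x_{i+1} y_i) is linear in k.
With k=0 it equals 45; the coefficient of k is -5 (from the two edges through V_2).
So -5·k + 45 = 2·27.5 = 55 ⇒ k = -2.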